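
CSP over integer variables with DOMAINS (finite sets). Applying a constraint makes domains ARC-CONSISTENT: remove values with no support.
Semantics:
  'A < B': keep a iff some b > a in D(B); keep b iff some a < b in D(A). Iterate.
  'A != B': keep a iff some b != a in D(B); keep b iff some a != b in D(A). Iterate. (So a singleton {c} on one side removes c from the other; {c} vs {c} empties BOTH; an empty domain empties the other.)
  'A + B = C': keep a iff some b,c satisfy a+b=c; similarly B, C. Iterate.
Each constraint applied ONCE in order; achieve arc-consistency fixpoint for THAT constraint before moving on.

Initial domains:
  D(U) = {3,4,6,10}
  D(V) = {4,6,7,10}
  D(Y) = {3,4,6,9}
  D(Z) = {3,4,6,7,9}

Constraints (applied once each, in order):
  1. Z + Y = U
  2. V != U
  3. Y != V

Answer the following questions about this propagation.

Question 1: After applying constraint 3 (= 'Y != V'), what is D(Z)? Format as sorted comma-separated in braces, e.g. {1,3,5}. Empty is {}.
Constraint 1 (Z + Y = U) on D(Z)={3,4,6,7,9} D(Y)={3,4,6,9} D(U)={3,4,6,10}: Z {3,4,6,7,9}->{3,4,6,7}; Y {3,4,6,9}->{3,4,6}; U {3,4,6,10}->{6,10}
Constraint 2 (V != U) on D(V)={4,6,7,10} D(U)={6,10}: no change
Constraint 3 (Y != V) on D(Y)={3,4,6} D(V)={4,6,7,10}: no change
So after constraint 3: D(Z) = {3,4,6,7}

Answer: {3,4,6,7}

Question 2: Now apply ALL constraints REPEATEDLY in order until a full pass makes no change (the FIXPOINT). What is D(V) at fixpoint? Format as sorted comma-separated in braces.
Answer: {4,6,7,10}

Derivation:
pass 0 (initial): D(V)={4,6,7,10}
pass 1: U {3,4,6,10}->{6,10}; Y {3,4,6,9}->{3,4,6}; Z {3,4,6,7,9}->{3,4,6,7}
pass 2: no change
Fixpoint after 2 passes: D(V) = {4,6,7,10}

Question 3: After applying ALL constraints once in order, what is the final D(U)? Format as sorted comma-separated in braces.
Constraint 1 (Z + Y = U) on D(Z)={3,4,6,7,9} D(Y)={3,4,6,9} D(U)={3,4,6,10}: Z {3,4,6,7,9}->{3,4,6,7}; Y {3,4,6,9}->{3,4,6}; U {3,4,6,10}->{6,10}
Constraint 2 (V != U) on D(V)={4,6,7,10} D(U)={6,10}: no change
Constraint 3 (Y != V) on D(Y)={3,4,6} D(V)={4,6,7,10}: no change
So after all 3 constraints: D(U) = {6,10}

Answer: {6,10}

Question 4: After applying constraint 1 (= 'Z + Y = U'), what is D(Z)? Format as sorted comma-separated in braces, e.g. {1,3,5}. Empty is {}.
Answer: {3,4,6,7}

Derivation:
Constraint 1 (Z + Y = U) on D(Z)={3,4,6,7,9} D(Y)={3,4,6,9} D(U)={3,4,6,10}: Z {3,4,6,7,9}->{3,4,6,7}; Y {3,4,6,9}->{3,4,6}; U {3,4,6,10}->{6,10}
So after constraint 1: D(Z) = {3,4,6,7}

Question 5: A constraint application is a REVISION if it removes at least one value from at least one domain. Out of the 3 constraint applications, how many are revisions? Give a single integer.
Constraint 1 (Z + Y = U) on D(Z)={3,4,6,7,9} D(Y)={3,4,6,9} D(U)={3,4,6,10}: Z {3,4,6,7,9}->{3,4,6,7}; Y {3,4,6,9}->{3,4,6}; U {3,4,6,10}->{6,10} => REVISION
Constraint 2 (V != U) on D(V)={4,6,7,10} D(U)={6,10}: no change => not a revision
Constraint 3 (Y != V) on D(Y)={3,4,6} D(V)={4,6,7,10}: no change => not a revision
Total revisions = 1

Answer: 1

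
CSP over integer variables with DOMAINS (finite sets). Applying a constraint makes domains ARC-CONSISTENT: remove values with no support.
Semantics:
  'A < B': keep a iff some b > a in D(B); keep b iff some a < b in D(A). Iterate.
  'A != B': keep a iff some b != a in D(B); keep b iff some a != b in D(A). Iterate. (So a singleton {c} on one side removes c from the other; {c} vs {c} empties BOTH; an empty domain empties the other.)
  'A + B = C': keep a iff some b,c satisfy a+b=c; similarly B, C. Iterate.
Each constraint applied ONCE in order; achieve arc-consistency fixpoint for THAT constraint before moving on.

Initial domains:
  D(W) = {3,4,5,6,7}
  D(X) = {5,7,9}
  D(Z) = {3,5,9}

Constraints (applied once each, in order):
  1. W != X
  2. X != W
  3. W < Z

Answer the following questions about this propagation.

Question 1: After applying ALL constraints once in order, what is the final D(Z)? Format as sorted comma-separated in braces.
Constraint 1 (W != X) on D(W)={3,4,5,6,7} D(X)={5,7,9}: no change
Constraint 2 (X != W) on D(X)={5,7,9} D(W)={3,4,5,6,7}: no change
Constraint 3 (W < Z) on D(W)={3,4,5,6,7} D(Z)={3,5,9}: Z {3,5,9}->{5,9}
So after all 3 constraints: D(Z) = {5,9}

Answer: {5,9}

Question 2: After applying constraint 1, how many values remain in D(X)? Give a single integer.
Constraint 1 (W != X) on D(W)={3,4,5,6,7} D(X)={5,7,9}: no change
So after constraint 1: D(X)={5,7,9}, size = 3

Answer: 3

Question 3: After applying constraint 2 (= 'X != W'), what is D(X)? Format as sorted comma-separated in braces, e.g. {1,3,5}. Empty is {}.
Constraint 1 (W != X) on D(W)={3,4,5,6,7} D(X)={5,7,9}: no change
Constraint 2 (X != W) on D(X)={5,7,9} D(W)={3,4,5,6,7}: no change
So after constraint 2: D(X) = {5,7,9}

Answer: {5,7,9}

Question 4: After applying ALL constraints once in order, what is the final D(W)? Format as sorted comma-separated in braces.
Constraint 1 (W != X) on D(W)={3,4,5,6,7} D(X)={5,7,9}: no change
Constraint 2 (X != W) on D(X)={5,7,9} D(W)={3,4,5,6,7}: no change
Constraint 3 (W < Z) on D(W)={3,4,5,6,7} D(Z)={3,5,9}: Z {3,5,9}->{5,9}
So after all 3 constraints: D(W) = {3,4,5,6,7}

Answer: {3,4,5,6,7}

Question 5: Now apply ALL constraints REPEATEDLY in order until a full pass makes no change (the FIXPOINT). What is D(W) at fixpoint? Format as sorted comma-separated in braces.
Answer: {3,4,5,6,7}

Derivation:
pass 0 (initial): D(W)={3,4,5,6,7}
pass 1: Z {3,5,9}->{5,9}
pass 2: no change
Fixpoint after 2 passes: D(W) = {3,4,5,6,7}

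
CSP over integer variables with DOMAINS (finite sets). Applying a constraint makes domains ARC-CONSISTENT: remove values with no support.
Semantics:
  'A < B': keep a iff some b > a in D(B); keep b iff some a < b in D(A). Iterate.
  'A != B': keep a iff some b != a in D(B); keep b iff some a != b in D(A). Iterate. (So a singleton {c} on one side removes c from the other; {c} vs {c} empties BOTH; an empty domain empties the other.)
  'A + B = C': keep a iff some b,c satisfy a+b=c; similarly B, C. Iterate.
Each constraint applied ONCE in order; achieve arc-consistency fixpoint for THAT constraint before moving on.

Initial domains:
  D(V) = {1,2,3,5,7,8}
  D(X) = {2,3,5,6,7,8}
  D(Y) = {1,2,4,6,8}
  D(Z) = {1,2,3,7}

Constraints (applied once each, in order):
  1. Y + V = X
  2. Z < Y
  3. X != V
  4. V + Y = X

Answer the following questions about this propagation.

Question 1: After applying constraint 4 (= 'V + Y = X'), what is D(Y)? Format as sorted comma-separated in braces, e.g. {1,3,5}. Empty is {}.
Constraint 1 (Y + V = X) on D(Y)={1,2,4,6,8} D(V)={1,2,3,5,7,8} D(X)={2,3,5,6,7,8}: Y {1,2,4,6,8}->{1,2,4,6}; V {1,2,3,5,7,8}->{1,2,3,5,7}
Constraint 2 (Z < Y) on D(Z)={1,2,3,7} D(Y)={1,2,4,6}: Z {1,2,3,7}->{1,2,3}; Y {1,2,4,6}->{2,4,6}
Constraint 3 (X != V) on D(X)={2,3,5,6,7,8} D(V)={1,2,3,5,7}: no change
Constraint 4 (V + Y = X) on D(V)={1,2,3,5,7} D(Y)={2,4,6} D(X)={2,3,5,6,7,8}: V {1,2,3,5,7}->{1,2,3,5}; X {2,3,5,6,7,8}->{3,5,6,7,8}
So after constraint 4: D(Y) = {2,4,6}

Answer: {2,4,6}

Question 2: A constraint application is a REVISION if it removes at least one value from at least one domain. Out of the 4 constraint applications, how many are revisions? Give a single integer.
Constraint 1 (Y + V = X) on D(Y)={1,2,4,6,8} D(V)={1,2,3,5,7,8} D(X)={2,3,5,6,7,8}: Y {1,2,4,6,8}->{1,2,4,6}; V {1,2,3,5,7,8}->{1,2,3,5,7} => REVISION
Constraint 2 (Z < Y) on D(Z)={1,2,3,7} D(Y)={1,2,4,6}: Z {1,2,3,7}->{1,2,3}; Y {1,2,4,6}->{2,4,6} => REVISION
Constraint 3 (X != V) on D(X)={2,3,5,6,7,8} D(V)={1,2,3,5,7}: no change => not a revision
Constraint 4 (V + Y = X) on D(V)={1,2,3,5,7} D(Y)={2,4,6} D(X)={2,3,5,6,7,8}: V {1,2,3,5,7}->{1,2,3,5}; X {2,3,5,6,7,8}->{3,5,6,7,8} => REVISION
Total revisions = 3

Answer: 3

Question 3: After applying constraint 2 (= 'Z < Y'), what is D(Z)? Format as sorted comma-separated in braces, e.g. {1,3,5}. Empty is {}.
Constraint 1 (Y + V = X) on D(Y)={1,2,4,6,8} D(V)={1,2,3,5,7,8} D(X)={2,3,5,6,7,8}: Y {1,2,4,6,8}->{1,2,4,6}; V {1,2,3,5,7,8}->{1,2,3,5,7}
Constraint 2 (Z < Y) on D(Z)={1,2,3,7} D(Y)={1,2,4,6}: Z {1,2,3,7}->{1,2,3}; Y {1,2,4,6}->{2,4,6}
So after constraint 2: D(Z) = {1,2,3}

Answer: {1,2,3}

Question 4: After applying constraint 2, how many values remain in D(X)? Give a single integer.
Constraint 1 (Y + V = X) on D(Y)={1,2,4,6,8} D(V)={1,2,3,5,7,8} D(X)={2,3,5,6,7,8}: Y {1,2,4,6,8}->{1,2,4,6}; V {1,2,3,5,7,8}->{1,2,3,5,7}
Constraint 2 (Z < Y) on D(Z)={1,2,3,7} D(Y)={1,2,4,6}: Z {1,2,3,7}->{1,2,3}; Y {1,2,4,6}->{2,4,6}
So after constraint 2: D(X)={2,3,5,6,7,8}, size = 6

Answer: 6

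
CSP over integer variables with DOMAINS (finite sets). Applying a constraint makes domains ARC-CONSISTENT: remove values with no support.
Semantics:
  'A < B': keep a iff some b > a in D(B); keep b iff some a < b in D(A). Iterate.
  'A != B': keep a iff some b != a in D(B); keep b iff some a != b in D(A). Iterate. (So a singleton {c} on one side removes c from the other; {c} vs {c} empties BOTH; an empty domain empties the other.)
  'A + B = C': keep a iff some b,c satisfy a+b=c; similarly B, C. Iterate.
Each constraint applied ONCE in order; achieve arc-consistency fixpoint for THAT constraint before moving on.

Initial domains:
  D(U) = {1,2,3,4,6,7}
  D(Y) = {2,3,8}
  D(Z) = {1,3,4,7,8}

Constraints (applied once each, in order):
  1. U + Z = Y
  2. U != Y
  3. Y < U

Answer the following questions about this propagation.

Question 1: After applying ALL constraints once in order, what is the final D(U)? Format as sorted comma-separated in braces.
Answer: {4,7}

Derivation:
Constraint 1 (U + Z = Y) on D(U)={1,2,3,4,6,7} D(Z)={1,3,4,7,8} D(Y)={2,3,8}: U {1,2,3,4,6,7}->{1,2,4,7}; Z {1,3,4,7,8}->{1,4,7}
Constraint 2 (U != Y) on D(U)={1,2,4,7} D(Y)={2,3,8}: no change
Constraint 3 (Y < U) on D(Y)={2,3,8} D(U)={1,2,4,7}: Y {2,3,8}->{2,3}; U {1,2,4,7}->{4,7}
So after all 3 constraints: D(U) = {4,7}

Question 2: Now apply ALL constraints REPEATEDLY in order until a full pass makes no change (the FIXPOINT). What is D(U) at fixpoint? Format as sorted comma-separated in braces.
Answer: {}

Derivation:
pass 0 (initial): D(U)={1,2,3,4,6,7}
pass 1: U {1,2,3,4,6,7}->{4,7}; Y {2,3,8}->{2,3}; Z {1,3,4,7,8}->{1,4,7}
pass 2: U {4,7}->{}; Y {2,3}->{}; Z {1,4,7}->{}
pass 3: no change
Fixpoint after 3 passes: D(U) = {}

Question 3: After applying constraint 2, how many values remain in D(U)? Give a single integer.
Constraint 1 (U + Z = Y) on D(U)={1,2,3,4,6,7} D(Z)={1,3,4,7,8} D(Y)={2,3,8}: U {1,2,3,4,6,7}->{1,2,4,7}; Z {1,3,4,7,8}->{1,4,7}
Constraint 2 (U != Y) on D(U)={1,2,4,7} D(Y)={2,3,8}: no change
So after constraint 2: D(U)={1,2,4,7}, size = 4

Answer: 4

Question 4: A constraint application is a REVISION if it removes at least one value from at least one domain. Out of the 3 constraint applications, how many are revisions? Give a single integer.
Constraint 1 (U + Z = Y) on D(U)={1,2,3,4,6,7} D(Z)={1,3,4,7,8} D(Y)={2,3,8}: U {1,2,3,4,6,7}->{1,2,4,7}; Z {1,3,4,7,8}->{1,4,7} => REVISION
Constraint 2 (U != Y) on D(U)={1,2,4,7} D(Y)={2,3,8}: no change => not a revision
Constraint 3 (Y < U) on D(Y)={2,3,8} D(U)={1,2,4,7}: Y {2,3,8}->{2,3}; U {1,2,4,7}->{4,7} => REVISION
Total revisions = 2

Answer: 2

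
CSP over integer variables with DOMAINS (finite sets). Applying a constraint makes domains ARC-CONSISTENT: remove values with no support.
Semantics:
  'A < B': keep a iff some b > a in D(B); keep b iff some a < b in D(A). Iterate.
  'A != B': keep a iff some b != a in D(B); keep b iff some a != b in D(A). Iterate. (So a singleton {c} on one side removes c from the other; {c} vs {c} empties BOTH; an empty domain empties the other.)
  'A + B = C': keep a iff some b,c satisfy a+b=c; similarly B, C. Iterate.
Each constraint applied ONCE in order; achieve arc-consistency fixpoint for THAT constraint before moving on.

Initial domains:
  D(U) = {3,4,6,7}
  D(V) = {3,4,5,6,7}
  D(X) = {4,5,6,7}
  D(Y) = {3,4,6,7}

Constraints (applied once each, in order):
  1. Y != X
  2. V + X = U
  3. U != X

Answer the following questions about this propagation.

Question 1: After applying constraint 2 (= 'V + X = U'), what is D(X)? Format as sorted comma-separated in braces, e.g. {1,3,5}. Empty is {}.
Answer: {4}

Derivation:
Constraint 1 (Y != X) on D(Y)={3,4,6,7} D(X)={4,5,6,7}: no change
Constraint 2 (V + X = U) on D(V)={3,4,5,6,7} D(X)={4,5,6,7} D(U)={3,4,6,7}: V {3,4,5,6,7}->{3}; X {4,5,6,7}->{4}; U {3,4,6,7}->{7}
So after constraint 2: D(X) = {4}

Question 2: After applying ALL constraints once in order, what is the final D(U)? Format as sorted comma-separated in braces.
Answer: {7}

Derivation:
Constraint 1 (Y != X) on D(Y)={3,4,6,7} D(X)={4,5,6,7}: no change
Constraint 2 (V + X = U) on D(V)={3,4,5,6,7} D(X)={4,5,6,7} D(U)={3,4,6,7}: V {3,4,5,6,7}->{3}; X {4,5,6,7}->{4}; U {3,4,6,7}->{7}
Constraint 3 (U != X) on D(U)={7} D(X)={4}: no change
So after all 3 constraints: D(U) = {7}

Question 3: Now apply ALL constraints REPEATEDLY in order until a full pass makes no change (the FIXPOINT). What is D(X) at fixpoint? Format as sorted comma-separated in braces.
pass 0 (initial): D(X)={4,5,6,7}
pass 1: U {3,4,6,7}->{7}; V {3,4,5,6,7}->{3}; X {4,5,6,7}->{4}
pass 2: Y {3,4,6,7}->{3,6,7}
pass 3: no change
Fixpoint after 3 passes: D(X) = {4}

Answer: {4}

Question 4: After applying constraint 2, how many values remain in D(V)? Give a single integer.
Constraint 1 (Y != X) on D(Y)={3,4,6,7} D(X)={4,5,6,7}: no change
Constraint 2 (V + X = U) on D(V)={3,4,5,6,7} D(X)={4,5,6,7} D(U)={3,4,6,7}: V {3,4,5,6,7}->{3}; X {4,5,6,7}->{4}; U {3,4,6,7}->{7}
So after constraint 2: D(V)={3}, size = 1

Answer: 1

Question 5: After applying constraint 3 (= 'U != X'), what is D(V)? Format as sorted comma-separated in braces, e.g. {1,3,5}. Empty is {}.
Answer: {3}

Derivation:
Constraint 1 (Y != X) on D(Y)={3,4,6,7} D(X)={4,5,6,7}: no change
Constraint 2 (V + X = U) on D(V)={3,4,5,6,7} D(X)={4,5,6,7} D(U)={3,4,6,7}: V {3,4,5,6,7}->{3}; X {4,5,6,7}->{4}; U {3,4,6,7}->{7}
Constraint 3 (U != X) on D(U)={7} D(X)={4}: no change
So after constraint 3: D(V) = {3}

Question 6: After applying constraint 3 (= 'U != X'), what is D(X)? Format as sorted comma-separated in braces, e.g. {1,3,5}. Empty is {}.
Answer: {4}

Derivation:
Constraint 1 (Y != X) on D(Y)={3,4,6,7} D(X)={4,5,6,7}: no change
Constraint 2 (V + X = U) on D(V)={3,4,5,6,7} D(X)={4,5,6,7} D(U)={3,4,6,7}: V {3,4,5,6,7}->{3}; X {4,5,6,7}->{4}; U {3,4,6,7}->{7}
Constraint 3 (U != X) on D(U)={7} D(X)={4}: no change
So after constraint 3: D(X) = {4}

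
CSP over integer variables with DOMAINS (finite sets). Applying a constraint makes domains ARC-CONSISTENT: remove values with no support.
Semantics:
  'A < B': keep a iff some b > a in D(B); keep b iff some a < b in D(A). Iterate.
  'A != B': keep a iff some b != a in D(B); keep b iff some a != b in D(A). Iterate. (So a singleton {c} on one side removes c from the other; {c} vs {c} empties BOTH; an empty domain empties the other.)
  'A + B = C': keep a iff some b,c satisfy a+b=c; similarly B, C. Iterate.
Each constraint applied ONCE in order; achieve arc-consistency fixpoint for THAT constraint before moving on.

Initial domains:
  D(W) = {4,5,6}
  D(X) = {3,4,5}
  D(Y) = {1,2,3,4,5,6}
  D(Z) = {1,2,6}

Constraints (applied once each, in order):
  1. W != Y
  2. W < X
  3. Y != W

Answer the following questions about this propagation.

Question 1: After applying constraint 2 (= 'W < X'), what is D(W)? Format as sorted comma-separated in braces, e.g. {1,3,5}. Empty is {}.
Constraint 1 (W != Y) on D(W)={4,5,6} D(Y)={1,2,3,4,5,6}: no change
Constraint 2 (W < X) on D(W)={4,5,6} D(X)={3,4,5}: W {4,5,6}->{4}; X {3,4,5}->{5}
So after constraint 2: D(W) = {4}

Answer: {4}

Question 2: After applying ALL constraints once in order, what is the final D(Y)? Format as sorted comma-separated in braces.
Constraint 1 (W != Y) on D(W)={4,5,6} D(Y)={1,2,3,4,5,6}: no change
Constraint 2 (W < X) on D(W)={4,5,6} D(X)={3,4,5}: W {4,5,6}->{4}; X {3,4,5}->{5}
Constraint 3 (Y != W) on D(Y)={1,2,3,4,5,6} D(W)={4}: Y {1,2,3,4,5,6}->{1,2,3,5,6}
So after all 3 constraints: D(Y) = {1,2,3,5,6}

Answer: {1,2,3,5,6}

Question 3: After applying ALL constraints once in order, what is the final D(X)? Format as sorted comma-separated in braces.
Constraint 1 (W != Y) on D(W)={4,5,6} D(Y)={1,2,3,4,5,6}: no change
Constraint 2 (W < X) on D(W)={4,5,6} D(X)={3,4,5}: W {4,5,6}->{4}; X {3,4,5}->{5}
Constraint 3 (Y != W) on D(Y)={1,2,3,4,5,6} D(W)={4}: Y {1,2,3,4,5,6}->{1,2,3,5,6}
So after all 3 constraints: D(X) = {5}

Answer: {5}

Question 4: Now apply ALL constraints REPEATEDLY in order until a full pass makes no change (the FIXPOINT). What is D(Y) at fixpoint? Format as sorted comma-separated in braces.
pass 0 (initial): D(Y)={1,2,3,4,5,6}
pass 1: W {4,5,6}->{4}; X {3,4,5}->{5}; Y {1,2,3,4,5,6}->{1,2,3,5,6}
pass 2: no change
Fixpoint after 2 passes: D(Y) = {1,2,3,5,6}

Answer: {1,2,3,5,6}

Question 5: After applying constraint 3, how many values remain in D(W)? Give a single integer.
Constraint 1 (W != Y) on D(W)={4,5,6} D(Y)={1,2,3,4,5,6}: no change
Constraint 2 (W < X) on D(W)={4,5,6} D(X)={3,4,5}: W {4,5,6}->{4}; X {3,4,5}->{5}
Constraint 3 (Y != W) on D(Y)={1,2,3,4,5,6} D(W)={4}: Y {1,2,3,4,5,6}->{1,2,3,5,6}
So after constraint 3: D(W)={4}, size = 1

Answer: 1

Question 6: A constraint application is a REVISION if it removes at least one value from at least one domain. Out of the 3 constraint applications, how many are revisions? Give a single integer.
Constraint 1 (W != Y) on D(W)={4,5,6} D(Y)={1,2,3,4,5,6}: no change => not a revision
Constraint 2 (W < X) on D(W)={4,5,6} D(X)={3,4,5}: W {4,5,6}->{4}; X {3,4,5}->{5} => REVISION
Constraint 3 (Y != W) on D(Y)={1,2,3,4,5,6} D(W)={4}: Y {1,2,3,4,5,6}->{1,2,3,5,6} => REVISION
Total revisions = 2

Answer: 2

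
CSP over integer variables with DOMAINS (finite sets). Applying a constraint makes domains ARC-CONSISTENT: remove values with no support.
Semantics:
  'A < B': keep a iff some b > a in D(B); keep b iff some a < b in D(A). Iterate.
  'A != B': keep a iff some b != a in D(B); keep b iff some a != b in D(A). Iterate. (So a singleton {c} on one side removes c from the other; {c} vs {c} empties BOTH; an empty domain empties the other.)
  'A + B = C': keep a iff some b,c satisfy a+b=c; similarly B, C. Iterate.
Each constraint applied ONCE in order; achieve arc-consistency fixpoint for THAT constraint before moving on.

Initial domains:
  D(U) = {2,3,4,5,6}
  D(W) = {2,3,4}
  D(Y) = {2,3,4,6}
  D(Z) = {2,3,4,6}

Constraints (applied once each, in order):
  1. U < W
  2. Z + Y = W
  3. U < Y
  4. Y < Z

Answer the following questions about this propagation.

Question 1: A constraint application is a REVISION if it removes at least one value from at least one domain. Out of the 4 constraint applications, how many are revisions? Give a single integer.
Constraint 1 (U < W) on D(U)={2,3,4,5,6} D(W)={2,3,4}: U {2,3,4,5,6}->{2,3}; W {2,3,4}->{3,4} => REVISION
Constraint 2 (Z + Y = W) on D(Z)={2,3,4,6} D(Y)={2,3,4,6} D(W)={3,4}: Z {2,3,4,6}->{2}; Y {2,3,4,6}->{2}; W {3,4}->{4} => REVISION
Constraint 3 (U < Y) on D(U)={2,3} D(Y)={2}: U {2,3}->{}; Y {2}->{} => REVISION
Constraint 4 (Y < Z) on D(Y)={} D(Z)={2}: Z {2}->{} => REVISION
Total revisions = 4

Answer: 4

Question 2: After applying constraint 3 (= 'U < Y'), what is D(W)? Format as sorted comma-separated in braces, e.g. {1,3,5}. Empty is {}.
Answer: {4}

Derivation:
Constraint 1 (U < W) on D(U)={2,3,4,5,6} D(W)={2,3,4}: U {2,3,4,5,6}->{2,3}; W {2,3,4}->{3,4}
Constraint 2 (Z + Y = W) on D(Z)={2,3,4,6} D(Y)={2,3,4,6} D(W)={3,4}: Z {2,3,4,6}->{2}; Y {2,3,4,6}->{2}; W {3,4}->{4}
Constraint 3 (U < Y) on D(U)={2,3} D(Y)={2}: U {2,3}->{}; Y {2}->{}
So after constraint 3: D(W) = {4}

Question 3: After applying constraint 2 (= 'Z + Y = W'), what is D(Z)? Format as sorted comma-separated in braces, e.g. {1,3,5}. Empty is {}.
Constraint 1 (U < W) on D(U)={2,3,4,5,6} D(W)={2,3,4}: U {2,3,4,5,6}->{2,3}; W {2,3,4}->{3,4}
Constraint 2 (Z + Y = W) on D(Z)={2,3,4,6} D(Y)={2,3,4,6} D(W)={3,4}: Z {2,3,4,6}->{2}; Y {2,3,4,6}->{2}; W {3,4}->{4}
So after constraint 2: D(Z) = {2}

Answer: {2}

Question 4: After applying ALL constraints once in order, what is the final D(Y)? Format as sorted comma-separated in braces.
Answer: {}

Derivation:
Constraint 1 (U < W) on D(U)={2,3,4,5,6} D(W)={2,3,4}: U {2,3,4,5,6}->{2,3}; W {2,3,4}->{3,4}
Constraint 2 (Z + Y = W) on D(Z)={2,3,4,6} D(Y)={2,3,4,6} D(W)={3,4}: Z {2,3,4,6}->{2}; Y {2,3,4,6}->{2}; W {3,4}->{4}
Constraint 3 (U < Y) on D(U)={2,3} D(Y)={2}: U {2,3}->{}; Y {2}->{}
Constraint 4 (Y < Z) on D(Y)={} D(Z)={2}: Z {2}->{}
So after all 4 constraints: D(Y) = {}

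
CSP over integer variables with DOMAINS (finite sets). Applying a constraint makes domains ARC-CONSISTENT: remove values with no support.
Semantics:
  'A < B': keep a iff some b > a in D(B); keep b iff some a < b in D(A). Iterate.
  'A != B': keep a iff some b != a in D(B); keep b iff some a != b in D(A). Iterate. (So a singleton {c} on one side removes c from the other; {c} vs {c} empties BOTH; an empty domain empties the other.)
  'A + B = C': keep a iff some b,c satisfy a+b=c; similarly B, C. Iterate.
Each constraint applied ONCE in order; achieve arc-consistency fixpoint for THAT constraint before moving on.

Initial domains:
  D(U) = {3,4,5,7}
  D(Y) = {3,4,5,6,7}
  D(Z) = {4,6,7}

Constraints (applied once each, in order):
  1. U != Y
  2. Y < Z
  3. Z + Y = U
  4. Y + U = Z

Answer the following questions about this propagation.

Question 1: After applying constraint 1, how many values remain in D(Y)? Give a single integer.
Answer: 5

Derivation:
Constraint 1 (U != Y) on D(U)={3,4,5,7} D(Y)={3,4,5,6,7}: no change
So after constraint 1: D(Y)={3,4,5,6,7}, size = 5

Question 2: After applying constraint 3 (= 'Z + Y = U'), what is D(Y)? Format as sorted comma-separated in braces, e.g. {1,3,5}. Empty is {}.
Constraint 1 (U != Y) on D(U)={3,4,5,7} D(Y)={3,4,5,6,7}: no change
Constraint 2 (Y < Z) on D(Y)={3,4,5,6,7} D(Z)={4,6,7}: Y {3,4,5,6,7}->{3,4,5,6}
Constraint 3 (Z + Y = U) on D(Z)={4,6,7} D(Y)={3,4,5,6} D(U)={3,4,5,7}: Z {4,6,7}->{4}; Y {3,4,5,6}->{3}; U {3,4,5,7}->{7}
So after constraint 3: D(Y) = {3}

Answer: {3}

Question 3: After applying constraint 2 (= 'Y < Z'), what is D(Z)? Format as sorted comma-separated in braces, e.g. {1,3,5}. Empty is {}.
Answer: {4,6,7}

Derivation:
Constraint 1 (U != Y) on D(U)={3,4,5,7} D(Y)={3,4,5,6,7}: no change
Constraint 2 (Y < Z) on D(Y)={3,4,5,6,7} D(Z)={4,6,7}: Y {3,4,5,6,7}->{3,4,5,6}
So after constraint 2: D(Z) = {4,6,7}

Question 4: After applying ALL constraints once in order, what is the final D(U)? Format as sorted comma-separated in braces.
Constraint 1 (U != Y) on D(U)={3,4,5,7} D(Y)={3,4,5,6,7}: no change
Constraint 2 (Y < Z) on D(Y)={3,4,5,6,7} D(Z)={4,6,7}: Y {3,4,5,6,7}->{3,4,5,6}
Constraint 3 (Z + Y = U) on D(Z)={4,6,7} D(Y)={3,4,5,6} D(U)={3,4,5,7}: Z {4,6,7}->{4}; Y {3,4,5,6}->{3}; U {3,4,5,7}->{7}
Constraint 4 (Y + U = Z) on D(Y)={3} D(U)={7} D(Z)={4}: Y {3}->{}; U {7}->{}; Z {4}->{}
So after all 4 constraints: D(U) = {}

Answer: {}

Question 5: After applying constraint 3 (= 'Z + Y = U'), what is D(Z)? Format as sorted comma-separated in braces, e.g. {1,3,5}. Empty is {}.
Answer: {4}

Derivation:
Constraint 1 (U != Y) on D(U)={3,4,5,7} D(Y)={3,4,5,6,7}: no change
Constraint 2 (Y < Z) on D(Y)={3,4,5,6,7} D(Z)={4,6,7}: Y {3,4,5,6,7}->{3,4,5,6}
Constraint 3 (Z + Y = U) on D(Z)={4,6,7} D(Y)={3,4,5,6} D(U)={3,4,5,7}: Z {4,6,7}->{4}; Y {3,4,5,6}->{3}; U {3,4,5,7}->{7}
So after constraint 3: D(Z) = {4}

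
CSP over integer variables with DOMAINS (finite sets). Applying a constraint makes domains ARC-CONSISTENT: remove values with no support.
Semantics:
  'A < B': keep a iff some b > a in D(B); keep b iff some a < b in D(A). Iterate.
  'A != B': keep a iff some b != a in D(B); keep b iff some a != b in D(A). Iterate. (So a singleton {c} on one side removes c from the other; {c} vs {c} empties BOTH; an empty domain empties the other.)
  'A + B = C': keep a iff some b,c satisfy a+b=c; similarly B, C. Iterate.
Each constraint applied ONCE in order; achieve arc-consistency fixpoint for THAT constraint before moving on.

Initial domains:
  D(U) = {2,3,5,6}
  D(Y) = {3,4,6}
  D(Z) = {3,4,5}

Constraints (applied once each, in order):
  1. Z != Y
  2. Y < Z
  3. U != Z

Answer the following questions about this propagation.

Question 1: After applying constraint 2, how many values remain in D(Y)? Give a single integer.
Constraint 1 (Z != Y) on D(Z)={3,4,5} D(Y)={3,4,6}: no change
Constraint 2 (Y < Z) on D(Y)={3,4,6} D(Z)={3,4,5}: Y {3,4,6}->{3,4}; Z {3,4,5}->{4,5}
So after constraint 2: D(Y)={3,4}, size = 2

Answer: 2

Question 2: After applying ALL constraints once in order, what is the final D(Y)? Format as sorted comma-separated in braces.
Constraint 1 (Z != Y) on D(Z)={3,4,5} D(Y)={3,4,6}: no change
Constraint 2 (Y < Z) on D(Y)={3,4,6} D(Z)={3,4,5}: Y {3,4,6}->{3,4}; Z {3,4,5}->{4,5}
Constraint 3 (U != Z) on D(U)={2,3,5,6} D(Z)={4,5}: no change
So after all 3 constraints: D(Y) = {3,4}

Answer: {3,4}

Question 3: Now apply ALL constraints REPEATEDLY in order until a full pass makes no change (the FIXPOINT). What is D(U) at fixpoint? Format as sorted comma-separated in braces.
pass 0 (initial): D(U)={2,3,5,6}
pass 1: Y {3,4,6}->{3,4}; Z {3,4,5}->{4,5}
pass 2: no change
Fixpoint after 2 passes: D(U) = {2,3,5,6}

Answer: {2,3,5,6}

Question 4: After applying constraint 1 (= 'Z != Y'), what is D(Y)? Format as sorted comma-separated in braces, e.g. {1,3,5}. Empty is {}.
Answer: {3,4,6}

Derivation:
Constraint 1 (Z != Y) on D(Z)={3,4,5} D(Y)={3,4,6}: no change
So after constraint 1: D(Y) = {3,4,6}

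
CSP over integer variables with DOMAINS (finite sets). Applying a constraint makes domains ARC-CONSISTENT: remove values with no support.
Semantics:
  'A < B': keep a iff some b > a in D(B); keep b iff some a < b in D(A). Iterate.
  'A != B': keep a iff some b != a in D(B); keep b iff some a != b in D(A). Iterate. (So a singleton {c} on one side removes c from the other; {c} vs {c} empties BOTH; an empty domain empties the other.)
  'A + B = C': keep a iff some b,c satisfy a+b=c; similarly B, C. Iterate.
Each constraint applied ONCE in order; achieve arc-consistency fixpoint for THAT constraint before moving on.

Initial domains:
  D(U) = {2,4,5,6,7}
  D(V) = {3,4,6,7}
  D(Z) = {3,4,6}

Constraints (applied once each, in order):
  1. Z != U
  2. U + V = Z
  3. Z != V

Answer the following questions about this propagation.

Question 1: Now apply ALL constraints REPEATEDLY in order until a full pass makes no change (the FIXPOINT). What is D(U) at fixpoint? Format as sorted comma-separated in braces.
Answer: {2}

Derivation:
pass 0 (initial): D(U)={2,4,5,6,7}
pass 1: U {2,4,5,6,7}->{2}; V {3,4,6,7}->{4}; Z {3,4,6}->{6}
pass 2: no change
Fixpoint after 2 passes: D(U) = {2}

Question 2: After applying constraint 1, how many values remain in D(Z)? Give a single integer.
Answer: 3

Derivation:
Constraint 1 (Z != U) on D(Z)={3,4,6} D(U)={2,4,5,6,7}: no change
So after constraint 1: D(Z)={3,4,6}, size = 3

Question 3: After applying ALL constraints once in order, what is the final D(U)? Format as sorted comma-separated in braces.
Constraint 1 (Z != U) on D(Z)={3,4,6} D(U)={2,4,5,6,7}: no change
Constraint 2 (U + V = Z) on D(U)={2,4,5,6,7} D(V)={3,4,6,7} D(Z)={3,4,6}: U {2,4,5,6,7}->{2}; V {3,4,6,7}->{4}; Z {3,4,6}->{6}
Constraint 3 (Z != V) on D(Z)={6} D(V)={4}: no change
So after all 3 constraints: D(U) = {2}

Answer: {2}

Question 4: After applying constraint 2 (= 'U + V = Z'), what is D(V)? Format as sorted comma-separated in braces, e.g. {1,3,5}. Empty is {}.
Constraint 1 (Z != U) on D(Z)={3,4,6} D(U)={2,4,5,6,7}: no change
Constraint 2 (U + V = Z) on D(U)={2,4,5,6,7} D(V)={3,4,6,7} D(Z)={3,4,6}: U {2,4,5,6,7}->{2}; V {3,4,6,7}->{4}; Z {3,4,6}->{6}
So after constraint 2: D(V) = {4}

Answer: {4}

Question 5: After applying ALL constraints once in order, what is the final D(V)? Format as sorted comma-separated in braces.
Answer: {4}

Derivation:
Constraint 1 (Z != U) on D(Z)={3,4,6} D(U)={2,4,5,6,7}: no change
Constraint 2 (U + V = Z) on D(U)={2,4,5,6,7} D(V)={3,4,6,7} D(Z)={3,4,6}: U {2,4,5,6,7}->{2}; V {3,4,6,7}->{4}; Z {3,4,6}->{6}
Constraint 3 (Z != V) on D(Z)={6} D(V)={4}: no change
So after all 3 constraints: D(V) = {4}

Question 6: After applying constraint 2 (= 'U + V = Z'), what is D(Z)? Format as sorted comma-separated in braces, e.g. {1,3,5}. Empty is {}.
Answer: {6}

Derivation:
Constraint 1 (Z != U) on D(Z)={3,4,6} D(U)={2,4,5,6,7}: no change
Constraint 2 (U + V = Z) on D(U)={2,4,5,6,7} D(V)={3,4,6,7} D(Z)={3,4,6}: U {2,4,5,6,7}->{2}; V {3,4,6,7}->{4}; Z {3,4,6}->{6}
So after constraint 2: D(Z) = {6}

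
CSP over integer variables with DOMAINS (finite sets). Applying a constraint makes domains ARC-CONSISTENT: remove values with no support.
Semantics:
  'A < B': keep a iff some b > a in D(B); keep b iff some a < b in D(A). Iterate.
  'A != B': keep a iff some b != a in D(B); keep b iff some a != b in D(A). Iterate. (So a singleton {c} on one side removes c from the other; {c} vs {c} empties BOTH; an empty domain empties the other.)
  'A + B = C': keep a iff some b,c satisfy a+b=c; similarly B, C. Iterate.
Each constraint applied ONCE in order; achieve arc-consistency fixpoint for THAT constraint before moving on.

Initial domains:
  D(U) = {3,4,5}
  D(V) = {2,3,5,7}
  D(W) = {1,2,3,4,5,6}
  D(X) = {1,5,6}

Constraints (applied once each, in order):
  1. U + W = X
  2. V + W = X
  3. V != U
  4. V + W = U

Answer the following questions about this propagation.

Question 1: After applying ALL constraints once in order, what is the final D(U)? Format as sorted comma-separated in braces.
Answer: {3,4,5}

Derivation:
Constraint 1 (U + W = X) on D(U)={3,4,5} D(W)={1,2,3,4,5,6} D(X)={1,5,6}: W {1,2,3,4,5,6}->{1,2,3}; X {1,5,6}->{5,6}
Constraint 2 (V + W = X) on D(V)={2,3,5,7} D(W)={1,2,3} D(X)={5,6}: V {2,3,5,7}->{2,3,5}
Constraint 3 (V != U) on D(V)={2,3,5} D(U)={3,4,5}: no change
Constraint 4 (V + W = U) on D(V)={2,3,5} D(W)={1,2,3} D(U)={3,4,5}: V {2,3,5}->{2,3}
So after all 4 constraints: D(U) = {3,4,5}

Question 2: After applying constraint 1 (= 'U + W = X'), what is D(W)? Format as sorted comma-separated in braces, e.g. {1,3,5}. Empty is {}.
Constraint 1 (U + W = X) on D(U)={3,4,5} D(W)={1,2,3,4,5,6} D(X)={1,5,6}: W {1,2,3,4,5,6}->{1,2,3}; X {1,5,6}->{5,6}
So after constraint 1: D(W) = {1,2,3}

Answer: {1,2,3}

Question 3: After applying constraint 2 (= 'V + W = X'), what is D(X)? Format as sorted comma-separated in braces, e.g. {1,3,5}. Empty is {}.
Answer: {5,6}

Derivation:
Constraint 1 (U + W = X) on D(U)={3,4,5} D(W)={1,2,3,4,5,6} D(X)={1,5,6}: W {1,2,3,4,5,6}->{1,2,3}; X {1,5,6}->{5,6}
Constraint 2 (V + W = X) on D(V)={2,3,5,7} D(W)={1,2,3} D(X)={5,6}: V {2,3,5,7}->{2,3,5}
So after constraint 2: D(X) = {5,6}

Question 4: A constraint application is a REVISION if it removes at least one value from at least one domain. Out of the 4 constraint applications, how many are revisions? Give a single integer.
Constraint 1 (U + W = X) on D(U)={3,4,5} D(W)={1,2,3,4,5,6} D(X)={1,5,6}: W {1,2,3,4,5,6}->{1,2,3}; X {1,5,6}->{5,6} => REVISION
Constraint 2 (V + W = X) on D(V)={2,3,5,7} D(W)={1,2,3} D(X)={5,6}: V {2,3,5,7}->{2,3,5} => REVISION
Constraint 3 (V != U) on D(V)={2,3,5} D(U)={3,4,5}: no change => not a revision
Constraint 4 (V + W = U) on D(V)={2,3,5} D(W)={1,2,3} D(U)={3,4,5}: V {2,3,5}->{2,3} => REVISION
Total revisions = 3

Answer: 3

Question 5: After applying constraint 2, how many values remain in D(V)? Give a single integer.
Answer: 3

Derivation:
Constraint 1 (U + W = X) on D(U)={3,4,5} D(W)={1,2,3,4,5,6} D(X)={1,5,6}: W {1,2,3,4,5,6}->{1,2,3}; X {1,5,6}->{5,6}
Constraint 2 (V + W = X) on D(V)={2,3,5,7} D(W)={1,2,3} D(X)={5,6}: V {2,3,5,7}->{2,3,5}
So after constraint 2: D(V)={2,3,5}, size = 3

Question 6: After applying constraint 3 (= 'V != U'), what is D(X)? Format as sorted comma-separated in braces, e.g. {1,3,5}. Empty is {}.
Constraint 1 (U + W = X) on D(U)={3,4,5} D(W)={1,2,3,4,5,6} D(X)={1,5,6}: W {1,2,3,4,5,6}->{1,2,3}; X {1,5,6}->{5,6}
Constraint 2 (V + W = X) on D(V)={2,3,5,7} D(W)={1,2,3} D(X)={5,6}: V {2,3,5,7}->{2,3,5}
Constraint 3 (V != U) on D(V)={2,3,5} D(U)={3,4,5}: no change
So after constraint 3: D(X) = {5,6}

Answer: {5,6}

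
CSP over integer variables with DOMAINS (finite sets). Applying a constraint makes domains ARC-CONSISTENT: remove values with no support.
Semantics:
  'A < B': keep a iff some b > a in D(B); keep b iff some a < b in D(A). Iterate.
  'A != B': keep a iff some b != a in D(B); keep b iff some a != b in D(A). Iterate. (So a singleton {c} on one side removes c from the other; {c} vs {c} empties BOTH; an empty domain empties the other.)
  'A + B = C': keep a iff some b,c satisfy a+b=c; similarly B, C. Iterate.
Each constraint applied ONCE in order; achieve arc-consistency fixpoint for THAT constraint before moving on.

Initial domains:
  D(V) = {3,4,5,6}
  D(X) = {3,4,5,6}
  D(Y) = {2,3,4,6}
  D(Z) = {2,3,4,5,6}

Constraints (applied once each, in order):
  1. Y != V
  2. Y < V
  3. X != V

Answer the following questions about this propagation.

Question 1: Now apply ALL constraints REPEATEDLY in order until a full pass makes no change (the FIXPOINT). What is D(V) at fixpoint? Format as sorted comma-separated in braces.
pass 0 (initial): D(V)={3,4,5,6}
pass 1: Y {2,3,4,6}->{2,3,4}
pass 2: no change
Fixpoint after 2 passes: D(V) = {3,4,5,6}

Answer: {3,4,5,6}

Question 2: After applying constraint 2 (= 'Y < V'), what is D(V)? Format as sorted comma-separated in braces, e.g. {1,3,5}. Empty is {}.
Constraint 1 (Y != V) on D(Y)={2,3,4,6} D(V)={3,4,5,6}: no change
Constraint 2 (Y < V) on D(Y)={2,3,4,6} D(V)={3,4,5,6}: Y {2,3,4,6}->{2,3,4}
So after constraint 2: D(V) = {3,4,5,6}

Answer: {3,4,5,6}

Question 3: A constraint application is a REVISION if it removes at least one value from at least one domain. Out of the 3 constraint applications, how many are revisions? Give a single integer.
Answer: 1

Derivation:
Constraint 1 (Y != V) on D(Y)={2,3,4,6} D(V)={3,4,5,6}: no change => not a revision
Constraint 2 (Y < V) on D(Y)={2,3,4,6} D(V)={3,4,5,6}: Y {2,3,4,6}->{2,3,4} => REVISION
Constraint 3 (X != V) on D(X)={3,4,5,6} D(V)={3,4,5,6}: no change => not a revision
Total revisions = 1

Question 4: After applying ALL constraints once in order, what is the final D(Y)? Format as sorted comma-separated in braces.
Constraint 1 (Y != V) on D(Y)={2,3,4,6} D(V)={3,4,5,6}: no change
Constraint 2 (Y < V) on D(Y)={2,3,4,6} D(V)={3,4,5,6}: Y {2,3,4,6}->{2,3,4}
Constraint 3 (X != V) on D(X)={3,4,5,6} D(V)={3,4,5,6}: no change
So after all 3 constraints: D(Y) = {2,3,4}

Answer: {2,3,4}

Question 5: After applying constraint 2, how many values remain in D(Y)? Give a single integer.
Constraint 1 (Y != V) on D(Y)={2,3,4,6} D(V)={3,4,5,6}: no change
Constraint 2 (Y < V) on D(Y)={2,3,4,6} D(V)={3,4,5,6}: Y {2,3,4,6}->{2,3,4}
So after constraint 2: D(Y)={2,3,4}, size = 3

Answer: 3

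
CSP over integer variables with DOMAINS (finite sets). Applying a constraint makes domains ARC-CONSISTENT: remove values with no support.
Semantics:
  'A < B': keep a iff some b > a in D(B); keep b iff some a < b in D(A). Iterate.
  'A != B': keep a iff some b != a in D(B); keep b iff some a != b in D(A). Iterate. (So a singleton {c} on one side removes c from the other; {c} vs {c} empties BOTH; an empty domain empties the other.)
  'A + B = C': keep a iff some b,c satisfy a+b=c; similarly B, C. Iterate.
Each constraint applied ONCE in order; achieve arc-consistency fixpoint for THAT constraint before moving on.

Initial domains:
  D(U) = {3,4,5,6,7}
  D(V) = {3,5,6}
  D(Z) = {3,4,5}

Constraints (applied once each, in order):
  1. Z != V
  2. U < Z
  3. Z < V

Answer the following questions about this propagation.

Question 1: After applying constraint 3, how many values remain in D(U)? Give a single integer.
Constraint 1 (Z != V) on D(Z)={3,4,5} D(V)={3,5,6}: no change
Constraint 2 (U < Z) on D(U)={3,4,5,6,7} D(Z)={3,4,5}: U {3,4,5,6,7}->{3,4}; Z {3,4,5}->{4,5}
Constraint 3 (Z < V) on D(Z)={4,5} D(V)={3,5,6}: V {3,5,6}->{5,6}
So after constraint 3: D(U)={3,4}, size = 2

Answer: 2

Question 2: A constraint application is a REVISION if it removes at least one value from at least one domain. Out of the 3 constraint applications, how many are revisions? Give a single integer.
Constraint 1 (Z != V) on D(Z)={3,4,5} D(V)={3,5,6}: no change => not a revision
Constraint 2 (U < Z) on D(U)={3,4,5,6,7} D(Z)={3,4,5}: U {3,4,5,6,7}->{3,4}; Z {3,4,5}->{4,5} => REVISION
Constraint 3 (Z < V) on D(Z)={4,5} D(V)={3,5,6}: V {3,5,6}->{5,6} => REVISION
Total revisions = 2

Answer: 2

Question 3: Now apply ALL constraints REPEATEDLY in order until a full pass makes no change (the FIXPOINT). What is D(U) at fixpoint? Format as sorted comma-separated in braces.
pass 0 (initial): D(U)={3,4,5,6,7}
pass 1: U {3,4,5,6,7}->{3,4}; V {3,5,6}->{5,6}; Z {3,4,5}->{4,5}
pass 2: no change
Fixpoint after 2 passes: D(U) = {3,4}

Answer: {3,4}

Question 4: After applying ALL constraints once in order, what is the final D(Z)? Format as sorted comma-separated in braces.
Constraint 1 (Z != V) on D(Z)={3,4,5} D(V)={3,5,6}: no change
Constraint 2 (U < Z) on D(U)={3,4,5,6,7} D(Z)={3,4,5}: U {3,4,5,6,7}->{3,4}; Z {3,4,5}->{4,5}
Constraint 3 (Z < V) on D(Z)={4,5} D(V)={3,5,6}: V {3,5,6}->{5,6}
So after all 3 constraints: D(Z) = {4,5}

Answer: {4,5}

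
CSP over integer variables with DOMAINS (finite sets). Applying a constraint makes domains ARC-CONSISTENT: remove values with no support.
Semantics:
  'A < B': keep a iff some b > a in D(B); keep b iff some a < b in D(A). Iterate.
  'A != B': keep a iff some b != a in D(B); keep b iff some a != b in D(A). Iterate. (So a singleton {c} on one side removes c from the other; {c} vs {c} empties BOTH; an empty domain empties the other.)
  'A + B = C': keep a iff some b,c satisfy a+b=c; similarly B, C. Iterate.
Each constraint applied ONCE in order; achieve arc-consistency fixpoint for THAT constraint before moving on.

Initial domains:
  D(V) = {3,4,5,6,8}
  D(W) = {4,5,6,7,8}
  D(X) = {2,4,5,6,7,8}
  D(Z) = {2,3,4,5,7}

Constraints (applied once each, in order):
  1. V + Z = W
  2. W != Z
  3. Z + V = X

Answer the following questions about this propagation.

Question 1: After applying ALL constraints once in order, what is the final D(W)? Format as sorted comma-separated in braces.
Answer: {5,6,7,8}

Derivation:
Constraint 1 (V + Z = W) on D(V)={3,4,5,6,8} D(Z)={2,3,4,5,7} D(W)={4,5,6,7,8}: V {3,4,5,6,8}->{3,4,5,6}; Z {2,3,4,5,7}->{2,3,4,5}; W {4,5,6,7,8}->{5,6,7,8}
Constraint 2 (W != Z) on D(W)={5,6,7,8} D(Z)={2,3,4,5}: no change
Constraint 3 (Z + V = X) on D(Z)={2,3,4,5} D(V)={3,4,5,6} D(X)={2,4,5,6,7,8}: X {2,4,5,6,7,8}->{5,6,7,8}
So after all 3 constraints: D(W) = {5,6,7,8}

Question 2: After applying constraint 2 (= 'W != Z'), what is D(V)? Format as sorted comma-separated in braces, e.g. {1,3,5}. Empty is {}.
Answer: {3,4,5,6}

Derivation:
Constraint 1 (V + Z = W) on D(V)={3,4,5,6,8} D(Z)={2,3,4,5,7} D(W)={4,5,6,7,8}: V {3,4,5,6,8}->{3,4,5,6}; Z {2,3,4,5,7}->{2,3,4,5}; W {4,5,6,7,8}->{5,6,7,8}
Constraint 2 (W != Z) on D(W)={5,6,7,8} D(Z)={2,3,4,5}: no change
So after constraint 2: D(V) = {3,4,5,6}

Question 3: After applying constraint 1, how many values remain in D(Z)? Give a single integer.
Answer: 4

Derivation:
Constraint 1 (V + Z = W) on D(V)={3,4,5,6,8} D(Z)={2,3,4,5,7} D(W)={4,5,6,7,8}: V {3,4,5,6,8}->{3,4,5,6}; Z {2,3,4,5,7}->{2,3,4,5}; W {4,5,6,7,8}->{5,6,7,8}
So after constraint 1: D(Z)={2,3,4,5}, size = 4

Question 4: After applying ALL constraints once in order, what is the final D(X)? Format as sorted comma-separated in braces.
Constraint 1 (V + Z = W) on D(V)={3,4,5,6,8} D(Z)={2,3,4,5,7} D(W)={4,5,6,7,8}: V {3,4,5,6,8}->{3,4,5,6}; Z {2,3,4,5,7}->{2,3,4,5}; W {4,5,6,7,8}->{5,6,7,8}
Constraint 2 (W != Z) on D(W)={5,6,7,8} D(Z)={2,3,4,5}: no change
Constraint 3 (Z + V = X) on D(Z)={2,3,4,5} D(V)={3,4,5,6} D(X)={2,4,5,6,7,8}: X {2,4,5,6,7,8}->{5,6,7,8}
So after all 3 constraints: D(X) = {5,6,7,8}

Answer: {5,6,7,8}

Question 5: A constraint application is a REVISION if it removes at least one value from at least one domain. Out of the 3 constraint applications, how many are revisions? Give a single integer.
Constraint 1 (V + Z = W) on D(V)={3,4,5,6,8} D(Z)={2,3,4,5,7} D(W)={4,5,6,7,8}: V {3,4,5,6,8}->{3,4,5,6}; Z {2,3,4,5,7}->{2,3,4,5}; W {4,5,6,7,8}->{5,6,7,8} => REVISION
Constraint 2 (W != Z) on D(W)={5,6,7,8} D(Z)={2,3,4,5}: no change => not a revision
Constraint 3 (Z + V = X) on D(Z)={2,3,4,5} D(V)={3,4,5,6} D(X)={2,4,5,6,7,8}: X {2,4,5,6,7,8}->{5,6,7,8} => REVISION
Total revisions = 2

Answer: 2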